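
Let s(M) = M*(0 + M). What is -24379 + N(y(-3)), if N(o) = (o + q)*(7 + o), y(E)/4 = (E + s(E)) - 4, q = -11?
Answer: -24424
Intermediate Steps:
s(M) = M**2 (s(M) = M*M = M**2)
y(E) = -16 + 4*E + 4*E**2 (y(E) = 4*((E + E**2) - 4) = 4*(-4 + E + E**2) = -16 + 4*E + 4*E**2)
N(o) = (-11 + o)*(7 + o) (N(o) = (o - 11)*(7 + o) = (-11 + o)*(7 + o))
-24379 + N(y(-3)) = -24379 + (-77 + (-16 + 4*(-3) + 4*(-3)**2)**2 - 4*(-16 + 4*(-3) + 4*(-3)**2)) = -24379 + (-77 + (-16 - 12 + 4*9)**2 - 4*(-16 - 12 + 4*9)) = -24379 + (-77 + (-16 - 12 + 36)**2 - 4*(-16 - 12 + 36)) = -24379 + (-77 + 8**2 - 4*8) = -24379 + (-77 + 64 - 32) = -24379 - 45 = -24424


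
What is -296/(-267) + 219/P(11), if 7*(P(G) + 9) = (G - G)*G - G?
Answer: -387407/19758 ≈ -19.608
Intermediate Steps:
P(G) = -9 - G/7 (P(G) = -9 + ((G - G)*G - G)/7 = -9 + (0*G - G)/7 = -9 + (0 - G)/7 = -9 + (-G)/7 = -9 - G/7)
-296/(-267) + 219/P(11) = -296/(-267) + 219/(-9 - ⅐*11) = -296*(-1/267) + 219/(-9 - 11/7) = 296/267 + 219/(-74/7) = 296/267 + 219*(-7/74) = 296/267 - 1533/74 = -387407/19758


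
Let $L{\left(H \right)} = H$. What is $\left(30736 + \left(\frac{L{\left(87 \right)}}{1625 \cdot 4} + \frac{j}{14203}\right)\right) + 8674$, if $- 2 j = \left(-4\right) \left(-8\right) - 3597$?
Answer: $\frac{3638324316911}{92319500} \approx 39410.0$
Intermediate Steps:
$j = \frac{3565}{2}$ ($j = - \frac{\left(-4\right) \left(-8\right) - 3597}{2} = - \frac{32 - 3597}{2} = \left(- \frac{1}{2}\right) \left(-3565\right) = \frac{3565}{2} \approx 1782.5$)
$\left(30736 + \left(\frac{L{\left(87 \right)}}{1625 \cdot 4} + \frac{j}{14203}\right)\right) + 8674 = \left(30736 + \left(\frac{87}{1625 \cdot 4} + \frac{3565}{2 \cdot 14203}\right)\right) + 8674 = \left(30736 + \left(\frac{87}{6500} + \frac{3565}{2} \cdot \frac{1}{14203}\right)\right) + 8674 = \left(30736 + \left(87 \cdot \frac{1}{6500} + \frac{3565}{28406}\right)\right) + 8674 = \left(30736 + \left(\frac{87}{6500} + \frac{3565}{28406}\right)\right) + 8674 = \left(30736 + \frac{12821911}{92319500}\right) + 8674 = \frac{2837544973911}{92319500} + 8674 = \frac{3638324316911}{92319500}$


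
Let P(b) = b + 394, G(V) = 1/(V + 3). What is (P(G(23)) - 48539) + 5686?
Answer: -1103933/26 ≈ -42459.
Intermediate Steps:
G(V) = 1/(3 + V)
P(b) = 394 + b
(P(G(23)) - 48539) + 5686 = ((394 + 1/(3 + 23)) - 48539) + 5686 = ((394 + 1/26) - 48539) + 5686 = (10245/26 - 48539) + 5686 = -1251769/26 + 5686 = -1103933/26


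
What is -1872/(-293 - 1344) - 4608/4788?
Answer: 39440/217721 ≈ 0.18115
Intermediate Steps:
-1872/(-293 - 1344) - 4608/4788 = -1872/(-1637) - 4608*1/4788 = -1872*(-1/1637) - 128/133 = 1872/1637 - 128/133 = 39440/217721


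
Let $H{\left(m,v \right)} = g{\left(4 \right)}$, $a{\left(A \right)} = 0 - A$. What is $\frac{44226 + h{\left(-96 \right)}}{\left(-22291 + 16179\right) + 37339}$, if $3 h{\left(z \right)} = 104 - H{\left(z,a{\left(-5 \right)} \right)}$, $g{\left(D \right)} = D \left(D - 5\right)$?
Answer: $\frac{14754}{10409} \approx 1.4174$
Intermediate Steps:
$g{\left(D \right)} = D \left(-5 + D\right)$
$a{\left(A \right)} = - A$
$H{\left(m,v \right)} = -4$ ($H{\left(m,v \right)} = 4 \left(-5 + 4\right) = 4 \left(-1\right) = -4$)
$h{\left(z \right)} = 36$ ($h{\left(z \right)} = \frac{104 - -4}{3} = \frac{104 + 4}{3} = \frac{1}{3} \cdot 108 = 36$)
$\frac{44226 + h{\left(-96 \right)}}{\left(-22291 + 16179\right) + 37339} = \frac{44226 + 36}{\left(-22291 + 16179\right) + 37339} = \frac{44262}{-6112 + 37339} = \frac{44262}{31227} = 44262 \cdot \frac{1}{31227} = \frac{14754}{10409}$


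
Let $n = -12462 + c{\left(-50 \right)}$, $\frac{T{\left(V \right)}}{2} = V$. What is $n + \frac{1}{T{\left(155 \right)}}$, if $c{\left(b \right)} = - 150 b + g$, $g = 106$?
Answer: $- \frac{1505359}{310} \approx -4856.0$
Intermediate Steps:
$c{\left(b \right)} = 106 - 150 b$ ($c{\left(b \right)} = - 150 b + 106 = 106 - 150 b$)
$T{\left(V \right)} = 2 V$
$n = -4856$ ($n = -12462 + \left(106 - -7500\right) = -12462 + \left(106 + 7500\right) = -12462 + 7606 = -4856$)
$n + \frac{1}{T{\left(155 \right)}} = -4856 + \frac{1}{2 \cdot 155} = -4856 + \frac{1}{310} = - \frac{1505359}{310}$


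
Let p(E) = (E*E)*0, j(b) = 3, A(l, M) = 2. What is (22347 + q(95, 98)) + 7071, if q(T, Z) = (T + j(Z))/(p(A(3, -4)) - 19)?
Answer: 558844/19 ≈ 29413.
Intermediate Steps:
p(E) = 0 (p(E) = E²*0 = 0)
q(T, Z) = -3/19 - T/19 (q(T, Z) = (T + 3)/(0 - 19) = (3 + T)/(-19) = (3 + T)*(-1/19) = -3/19 - T/19)
(22347 + q(95, 98)) + 7071 = (22347 + (-3/19 - 1/19*95)) + 7071 = (22347 + (-3/19 - 5)) + 7071 = (22347 - 98/19) + 7071 = 424495/19 + 7071 = 558844/19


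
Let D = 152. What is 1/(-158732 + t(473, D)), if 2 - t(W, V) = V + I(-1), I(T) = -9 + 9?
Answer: -1/158882 ≈ -6.2940e-6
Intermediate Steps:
I(T) = 0
t(W, V) = 2 - V (t(W, V) = 2 - (V + 0) = 2 - V)
1/(-158732 + t(473, D)) = 1/(-158732 + (2 - 1*152)) = 1/(-158732 + (2 - 152)) = 1/(-158732 - 150) = 1/(-158882) = -1/158882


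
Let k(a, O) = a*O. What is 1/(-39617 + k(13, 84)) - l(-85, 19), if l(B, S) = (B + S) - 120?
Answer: 7165649/38525 ≈ 186.00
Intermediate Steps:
k(a, O) = O*a
l(B, S) = -120 + B + S
1/(-39617 + k(13, 84)) - l(-85, 19) = 1/(-39617 + 84*13) - (-120 - 85 + 19) = 1/(-39617 + 1092) - 1*(-186) = 1/(-38525) + 186 = -1/38525 + 186 = 7165649/38525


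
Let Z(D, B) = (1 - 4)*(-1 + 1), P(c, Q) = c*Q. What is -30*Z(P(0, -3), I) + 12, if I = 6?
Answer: 12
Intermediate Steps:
P(c, Q) = Q*c
Z(D, B) = 0 (Z(D, B) = -3*0 = 0)
-30*Z(P(0, -3), I) + 12 = -30*0 + 12 = 0 + 12 = 12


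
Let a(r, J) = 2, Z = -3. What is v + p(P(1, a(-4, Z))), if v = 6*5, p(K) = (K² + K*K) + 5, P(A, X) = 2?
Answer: 43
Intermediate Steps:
p(K) = 5 + 2*K² (p(K) = (K² + K²) + 5 = 2*K² + 5 = 5 + 2*K²)
v = 30
v + p(P(1, a(-4, Z))) = 30 + (5 + 2*2²) = 30 + (5 + 2*4) = 30 + (5 + 8) = 30 + 13 = 43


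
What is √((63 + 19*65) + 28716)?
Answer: √30014 ≈ 173.25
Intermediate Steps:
√((63 + 19*65) + 28716) = √((63 + 1235) + 28716) = √(1298 + 28716) = √30014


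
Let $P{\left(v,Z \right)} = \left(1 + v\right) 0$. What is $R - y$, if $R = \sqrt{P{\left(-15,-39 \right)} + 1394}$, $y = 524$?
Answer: $-524 + \sqrt{1394} \approx -486.66$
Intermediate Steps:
$P{\left(v,Z \right)} = 0$
$R = \sqrt{1394}$ ($R = \sqrt{0 + 1394} = \sqrt{1394} \approx 37.336$)
$R - y = \sqrt{1394} - 524 = -524 + \sqrt{1394}$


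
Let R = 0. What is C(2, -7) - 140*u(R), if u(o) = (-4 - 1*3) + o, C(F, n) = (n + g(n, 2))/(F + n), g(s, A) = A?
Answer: 981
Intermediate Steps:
C(F, n) = (2 + n)/(F + n) (C(F, n) = (n + 2)/(F + n) = (2 + n)/(F + n))
u(o) = -7 + o (u(o) = (-4 - 3) + o = -7 + o)
C(2, -7) - 140*u(R) = (2 - 7)/(2 - 7) - 140*(-7 + 0) = -5/(-5) - 140*(-7) = -1/5*(-5) + 980 = 1 + 980 = 981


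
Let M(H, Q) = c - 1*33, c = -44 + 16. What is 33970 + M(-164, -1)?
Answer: 33909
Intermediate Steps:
c = -28
M(H, Q) = -61 (M(H, Q) = -28 - 1*33 = -28 - 33 = -61)
33970 + M(-164, -1) = 33970 - 61 = 33909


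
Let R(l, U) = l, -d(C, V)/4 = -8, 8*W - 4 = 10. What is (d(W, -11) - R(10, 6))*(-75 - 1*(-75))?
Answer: 0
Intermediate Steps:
W = 7/4 (W = ½ + (⅛)*10 = ½ + 5/4 = 7/4 ≈ 1.7500)
d(C, V) = 32 (d(C, V) = -4*(-8) = 32)
(d(W, -11) - R(10, 6))*(-75 - 1*(-75)) = (32 - 1*10)*(-75 - 1*(-75)) = (32 - 10)*(-75 + 75) = 22*0 = 0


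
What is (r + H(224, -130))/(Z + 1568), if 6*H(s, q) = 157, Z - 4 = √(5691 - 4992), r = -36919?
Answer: -57995534/2470485 + 221357*√699/14822910 ≈ -23.081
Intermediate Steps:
Z = 4 + √699 (Z = 4 + √(5691 - 4992) = 4 + √699 ≈ 30.439)
H(s, q) = 157/6 (H(s, q) = (⅙)*157 = 157/6)
(r + H(224, -130))/(Z + 1568) = (-36919 + 157/6)/((4 + √699) + 1568) = -221357/(6*(1572 + √699))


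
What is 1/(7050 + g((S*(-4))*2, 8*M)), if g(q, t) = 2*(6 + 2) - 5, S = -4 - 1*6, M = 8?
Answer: 1/7061 ≈ 0.00014162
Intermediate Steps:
S = -10 (S = -4 - 6 = -10)
g(q, t) = 11 (g(q, t) = 2*8 - 5 = 16 - 5 = 11)
1/(7050 + g((S*(-4))*2, 8*M)) = 1/(7050 + 11) = 1/7061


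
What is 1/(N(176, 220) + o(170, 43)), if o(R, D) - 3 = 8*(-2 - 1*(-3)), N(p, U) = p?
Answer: 1/187 ≈ 0.0053476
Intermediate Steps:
o(R, D) = 11 (o(R, D) = 3 + 8*(-2 - 1*(-3)) = 3 + 8*(-2 + 3) = 3 + 8*1 = 3 + 8 = 11)
1/(N(176, 220) + o(170, 43)) = 1/(176 + 11) = 1/187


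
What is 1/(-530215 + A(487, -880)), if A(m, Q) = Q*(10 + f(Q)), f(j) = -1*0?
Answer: -1/539015 ≈ -1.8552e-6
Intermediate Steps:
f(j) = 0
A(m, Q) = 10*Q (A(m, Q) = Q*(10 + 0) = Q*10 = 10*Q)
1/(-530215 + A(487, -880)) = 1/(-530215 + 10*(-880)) = 1/(-530215 - 8800) = 1/(-539015) = -1/539015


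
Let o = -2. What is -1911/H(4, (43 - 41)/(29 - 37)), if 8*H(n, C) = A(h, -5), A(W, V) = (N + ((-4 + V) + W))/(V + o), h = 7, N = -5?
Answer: -15288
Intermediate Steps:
A(W, V) = (-9 + V + W)/(-2 + V) (A(W, V) = (-5 + ((-4 + V) + W))/(V - 2) = (-5 + (-4 + V + W))/(-2 + V) = (-9 + V + W)/(-2 + V))
H(n, C) = 1/8 (H(n, C) = ((-9 - 5 + 7)/(-2 - 5))/8 = (-7/(-7))/8 = (-1/7*(-7))/8 = (1/8)*1 = 1/8)
-1911/H(4, (43 - 41)/(29 - 37)) = -1911/1/8 = -1911*8 = -15288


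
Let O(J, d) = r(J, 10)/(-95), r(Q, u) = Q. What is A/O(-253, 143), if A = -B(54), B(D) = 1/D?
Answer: -95/13662 ≈ -0.0069536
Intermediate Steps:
O(J, d) = -J/95 (O(J, d) = J/(-95) = J*(-1/95) = -J/95)
A = -1/54 ≈ -0.018519
A/O(-253, 143) = -1/(54*((-1/95*(-253)))) = -1/(54*253/95) = -1/54*95/253 = -95/13662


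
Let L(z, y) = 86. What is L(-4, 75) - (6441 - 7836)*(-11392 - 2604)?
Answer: -19524334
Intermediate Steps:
L(-4, 75) - (6441 - 7836)*(-11392 - 2604) = 86 - (6441 - 7836)*(-11392 - 2604) = 86 - (-1395)*(-13996) = 86 - 1*19524420 = 86 - 19524420 = -19524334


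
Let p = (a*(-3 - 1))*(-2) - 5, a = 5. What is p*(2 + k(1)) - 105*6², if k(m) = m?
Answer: -3675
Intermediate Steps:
p = 35 (p = (5*(-3 - 1))*(-2) - 5 = (5*(-4))*(-2) - 5 = -20*(-2) - 5 = 40 - 5 = 35)
p*(2 + k(1)) - 105*6² = 35*(2 + 1) - 105*6² = 35*3 - 105*36 = 105 - 3780 = -3675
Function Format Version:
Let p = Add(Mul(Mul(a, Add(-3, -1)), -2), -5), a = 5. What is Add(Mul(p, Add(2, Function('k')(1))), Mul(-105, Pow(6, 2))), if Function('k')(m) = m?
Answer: -3675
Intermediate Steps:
p = 35 (p = Add(Mul(Mul(5, Add(-3, -1)), -2), -5) = Add(Mul(Mul(5, -4), -2), -5) = Add(Mul(-20, -2), -5) = Add(40, -5) = 35)
Add(Mul(p, Add(2, Function('k')(1))), Mul(-105, Pow(6, 2))) = Add(Mul(35, Add(2, 1)), Mul(-105, Pow(6, 2))) = Add(Mul(35, 3), Mul(-105, 36)) = Add(105, -3780) = -3675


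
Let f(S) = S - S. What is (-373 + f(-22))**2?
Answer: 139129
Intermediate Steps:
f(S) = 0
(-373 + f(-22))**2 = (-373 + 0)**2 = (-373)**2 = 139129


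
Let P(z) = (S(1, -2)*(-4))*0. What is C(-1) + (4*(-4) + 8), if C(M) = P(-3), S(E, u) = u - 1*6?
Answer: -8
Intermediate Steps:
S(E, u) = -6 + u (S(E, u) = u - 6 = -6 + u)
P(z) = 0 (P(z) = ((-6 - 2)*(-4))*0 = -8*(-4)*0 = 32*0 = 0)
C(M) = 0
C(-1) + (4*(-4) + 8) = 0 + (4*(-4) + 8) = 0 + (-16 + 8) = 0 - 8 = -8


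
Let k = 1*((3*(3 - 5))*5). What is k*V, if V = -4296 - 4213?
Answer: 255270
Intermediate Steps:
V = -8509
k = -30 (k = 1*((3*(-2))*5) = 1*(-6*5) = 1*(-30) = -30)
k*V = -30*(-8509) = 255270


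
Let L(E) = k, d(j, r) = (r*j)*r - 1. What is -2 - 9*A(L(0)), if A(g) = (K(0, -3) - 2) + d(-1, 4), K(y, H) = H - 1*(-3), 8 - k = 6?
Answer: 169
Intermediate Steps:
k = 2 (k = 8 - 1*6 = 8 - 6 = 2)
K(y, H) = 3 + H (K(y, H) = H + 3 = 3 + H)
d(j, r) = -1 + j*r**2 (d(j, r) = (j*r)*r - 1 = j*r**2 - 1 = -1 + j*r**2)
L(E) = 2
A(g) = -19 (A(g) = ((3 - 3) - 2) + (-1 - 1*4**2) = (0 - 2) + (-1 - 1*16) = -2 + (-1 - 16) = -2 - 17 = -19)
-2 - 9*A(L(0)) = -2 - 9*(-19) = -2 + 171 = 169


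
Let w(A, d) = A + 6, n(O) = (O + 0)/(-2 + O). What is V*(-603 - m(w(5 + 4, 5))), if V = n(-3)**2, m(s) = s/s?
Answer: -5436/25 ≈ -217.44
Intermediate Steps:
n(O) = O/(-2 + O)
w(A, d) = 6 + A
m(s) = 1
V = 9/25 (V = (-3/(-2 - 3))**2 = (-3/(-5))**2 = (-3*(-1/5))**2 = (3/5)**2 = 9/25 ≈ 0.36000)
V*(-603 - m(w(5 + 4, 5))) = 9*(-603 - 1*1)/25 = 9*(-603 - 1)/25 = (9/25)*(-604) = -5436/25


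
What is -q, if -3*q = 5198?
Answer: 5198/3 ≈ 1732.7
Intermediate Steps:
q = -5198/3 (q = -⅓*5198 = -5198/3 ≈ -1732.7)
-q = -1*(-5198/3) = 5198/3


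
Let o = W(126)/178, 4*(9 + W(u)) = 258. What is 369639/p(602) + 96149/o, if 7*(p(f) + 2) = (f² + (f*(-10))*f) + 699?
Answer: 111618948051341/361965561 ≈ 3.0837e+5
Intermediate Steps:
W(u) = 111/2 (W(u) = -9 + (¼)*258 = -9 + 129/2 = 111/2)
o = 111/356 (o = (111/2)/178 = (111/2)*(1/178) = 111/356 ≈ 0.31180)
p(f) = 685/7 - 9*f²/7 (p(f) = -2 + ((f² + (f*(-10))*f) + 699)/7 = -2 + ((f² + (-10*f)*f) + 699)/7 = -2 + ((f² - 10*f²) + 699)/7 = -2 + (-9*f² + 699)/7 = -2 + (699 - 9*f²)/7 = -2 + (699/7 - 9*f²/7) = 685/7 - 9*f²/7)
369639/p(602) + 96149/o = 369639/(685/7 - 9/7*602²) + 96149/(111/356) = 369639/(685/7 - 9/7*362404) + 96149*(356/111) = 369639/(685/7 - 465948) + 34229044/111 = 369639/(-3260951/7) + 34229044/111 = 369639*(-7/3260951) + 34229044/111 = -2587473/3260951 + 34229044/111 = 111618948051341/361965561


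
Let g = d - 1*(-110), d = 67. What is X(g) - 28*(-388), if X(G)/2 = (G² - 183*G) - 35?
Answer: 8670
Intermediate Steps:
g = 177 (g = 67 - 1*(-110) = 67 + 110 = 177)
X(G) = -70 - 366*G + 2*G² (X(G) = 2*((G² - 183*G) - 35) = 2*(-35 + G² - 183*G) = -70 - 366*G + 2*G²)
X(g) - 28*(-388) = (-70 - 366*177 + 2*177²) - 28*(-388) = (-70 - 64782 + 2*31329) + 10864 = (-70 - 64782 + 62658) + 10864 = -2194 + 10864 = 8670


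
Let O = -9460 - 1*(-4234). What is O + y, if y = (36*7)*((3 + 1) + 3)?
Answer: -3462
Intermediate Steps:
O = -5226 (O = -9460 + 4234 = -5226)
y = 1764 (y = 252*(4 + 3) = 252*7 = 1764)
O + y = -5226 + 1764 = -3462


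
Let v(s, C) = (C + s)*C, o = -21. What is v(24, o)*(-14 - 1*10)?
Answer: 1512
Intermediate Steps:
v(s, C) = C*(C + s)
v(24, o)*(-14 - 1*10) = (-21*(-21 + 24))*(-14 - 1*10) = (-21*3)*(-14 - 10) = -63*(-24) = 1512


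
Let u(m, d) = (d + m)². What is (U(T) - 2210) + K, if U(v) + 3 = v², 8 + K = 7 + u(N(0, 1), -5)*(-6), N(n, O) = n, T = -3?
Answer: -2355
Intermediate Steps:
K = -151 (K = -8 + (7 + (-5 + 0)²*(-6)) = -8 + (7 + (-5)²*(-6)) = -8 + (7 + 25*(-6)) = -8 + (7 - 150) = -8 - 143 = -151)
U(v) = -3 + v²
(U(T) - 2210) + K = ((-3 + (-3)²) - 2210) - 151 = ((-3 + 9) - 2210) - 151 = (6 - 2210) - 151 = -2204 - 151 = -2355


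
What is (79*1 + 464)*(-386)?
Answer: -209598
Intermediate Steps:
(79*1 + 464)*(-386) = (79 + 464)*(-386) = 543*(-386) = -209598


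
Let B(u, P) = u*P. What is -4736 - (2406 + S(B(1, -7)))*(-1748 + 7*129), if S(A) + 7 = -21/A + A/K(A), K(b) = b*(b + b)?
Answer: 28348511/14 ≈ 2.0249e+6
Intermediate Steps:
K(b) = 2*b² (K(b) = b*(2*b) = 2*b²)
B(u, P) = P*u
S(A) = -7 - 41/(2*A) (S(A) = -7 + (-21/A + A/((2*A²))) = -7 + (-21/A + A*(1/(2*A²))) = -7 + (-21/A + 1/(2*A)) = -7 - 41/(2*A))
-4736 - (2406 + S(B(1, -7)))*(-1748 + 7*129) = -4736 - (2406 + (-7 - 41/(2*((-7*1)))))*(-1748 + 7*129) = -4736 - (2406 + (-7 - 41/2/(-7)))*(-1748 + 903) = -4736 - (2406 + (-7 - 41/2*(-⅐)))*(-845) = -4736 - (2406 + (-7 + 41/14))*(-845) = -4736 - (2406 - 57/14)*(-845) = -4736 - 33627*(-845)/14 = -4736 - 1*(-28414815/14) = -4736 + 28414815/14 = 28348511/14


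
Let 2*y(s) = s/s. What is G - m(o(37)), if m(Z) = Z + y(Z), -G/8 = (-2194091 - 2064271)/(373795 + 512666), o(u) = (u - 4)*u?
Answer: -699163477/590974 ≈ -1183.1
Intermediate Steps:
o(u) = u*(-4 + u) (o(u) = (-4 + u)*u = u*(-4 + u))
y(s) = 1/2 (y(s) = (s/s)/2 = (1/2)*1 = 1/2)
G = 11355632/295487 (G = -8*(-2194091 - 2064271)/(373795 + 512666) = -(-34066896)/886461 = -8*(-1419454/295487) = 11355632/295487 ≈ 38.430)
m(Z) = 1/2 + Z (m(Z) = Z + 1/2 = 1/2 + Z)
G - m(o(37)) = 11355632/295487 - (1/2 + 37*(-4 + 37)) = 11355632/295487 - (1/2 + 37*33) = 11355632/295487 - (1/2 + 1221) = 11355632/295487 - 1*2443/2 = 11355632/295487 - 2443/2 = -699163477/590974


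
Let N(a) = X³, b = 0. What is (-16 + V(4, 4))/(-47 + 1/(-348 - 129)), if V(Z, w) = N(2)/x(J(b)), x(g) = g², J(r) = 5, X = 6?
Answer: 21942/140125 ≈ 0.15659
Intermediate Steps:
N(a) = 216 (N(a) = 6³ = 216)
V(Z, w) = 216/25 (V(Z, w) = 216/(5²) = 216/25)
(-16 + V(4, 4))/(-47 + 1/(-348 - 129)) = (-16 + 216/25)/(-47 + 1/(-348 - 129)) = -184/(25*(-47 + 1/(-477))) = -184/(25*(-47 - 1/477)) = -184/(25*(-22420/477)) = -184/25*(-477/22420) = 21942/140125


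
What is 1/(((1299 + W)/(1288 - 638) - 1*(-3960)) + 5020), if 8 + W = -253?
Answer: 325/2919019 ≈ 0.00011134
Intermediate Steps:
W = -261 (W = -8 - 253 = -261)
1/(((1299 + W)/(1288 - 638) - 1*(-3960)) + 5020) = 1/(((1299 - 261)/(1288 - 638) - 1*(-3960)) + 5020) = 1/((1038/650 + 3960) + 5020) = 1/((1038*(1/650) + 3960) + 5020) = 1/((519/325 + 3960) + 5020) = 1/(1287519/325 + 5020) = 1/(2919019/325) = 325/2919019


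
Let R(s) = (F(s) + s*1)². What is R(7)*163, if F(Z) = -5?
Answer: 652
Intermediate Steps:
R(s) = (-5 + s)² (R(s) = (-5 + s*1)² = (-5 + s)²)
R(7)*163 = (-5 + 7)²*163 = 2²*163 = 4*163 = 652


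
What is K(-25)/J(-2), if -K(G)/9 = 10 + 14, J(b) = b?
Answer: 108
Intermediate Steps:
K(G) = -216 (K(G) = -9*(10 + 14) = -9*24 = -216)
K(-25)/J(-2) = -216/(-2) = -216*(-½) = 108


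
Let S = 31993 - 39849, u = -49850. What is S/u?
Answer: 3928/24925 ≈ 0.15759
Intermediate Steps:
S = -7856
S/u = -7856/(-49850) = -7856*(-1/49850) = 3928/24925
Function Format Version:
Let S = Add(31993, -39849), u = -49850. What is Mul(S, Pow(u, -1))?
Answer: Rational(3928, 24925) ≈ 0.15759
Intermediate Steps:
S = -7856
Mul(S, Pow(u, -1)) = Mul(-7856, Pow(-49850, -1)) = Mul(-7856, Rational(-1, 49850)) = Rational(3928, 24925)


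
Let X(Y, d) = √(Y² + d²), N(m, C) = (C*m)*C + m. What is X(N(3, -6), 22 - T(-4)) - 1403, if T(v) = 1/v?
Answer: -1403 + 53*√73/4 ≈ -1289.8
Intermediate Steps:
N(m, C) = m + m*C² (N(m, C) = m*C² + m = m + m*C²)
X(N(3, -6), 22 - T(-4)) - 1403 = √((3*(1 + (-6)²))² + (22 - 1/(-4))²) - 1403 = √((3*(1 + 36))² + (22 - 1*(-¼))²) - 1403 = √((3*37)² + (22 + ¼)²) - 1403 = √(111² + (89/4)²) - 1403 = √(12321 + 7921/16) - 1403 = √(205057/16) - 1403 = 53*√73/4 - 1403 = -1403 + 53*√73/4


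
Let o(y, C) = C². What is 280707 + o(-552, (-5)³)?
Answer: 296332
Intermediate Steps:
280707 + o(-552, (-5)³) = 280707 + ((-5)³)² = 280707 + (-125)² = 280707 + 15625 = 296332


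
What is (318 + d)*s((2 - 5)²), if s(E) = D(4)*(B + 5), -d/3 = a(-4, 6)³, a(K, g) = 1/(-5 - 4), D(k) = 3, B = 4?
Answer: 77275/9 ≈ 8586.1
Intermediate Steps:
a(K, g) = -⅑ (a(K, g) = 1/(-9) = -⅑)
d = 1/243 (d = -3*(-⅑)³ = -3*(-1/729) = 1/243 ≈ 0.0041152)
s(E) = 27 (s(E) = 3*(4 + 5) = 3*9 = 27)
(318 + d)*s((2 - 5)²) = (318 + 1/243)*27 = (77275/243)*27 = 77275/9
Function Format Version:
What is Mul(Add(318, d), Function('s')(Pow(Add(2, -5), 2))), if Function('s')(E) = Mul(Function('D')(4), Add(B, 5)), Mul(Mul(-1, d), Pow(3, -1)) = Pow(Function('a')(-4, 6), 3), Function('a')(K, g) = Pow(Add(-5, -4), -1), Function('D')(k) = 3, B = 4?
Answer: Rational(77275, 9) ≈ 8586.1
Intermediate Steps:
Function('a')(K, g) = Rational(-1, 9) (Function('a')(K, g) = Pow(-9, -1) = Rational(-1, 9))
d = Rational(1, 243) (d = Mul(-3, Pow(Rational(-1, 9), 3)) = Mul(-3, Rational(-1, 729)) = Rational(1, 243) ≈ 0.0041152)
Function('s')(E) = 27 (Function('s')(E) = Mul(3, Add(4, 5)) = Mul(3, 9) = 27)
Mul(Add(318, d), Function('s')(Pow(Add(2, -5), 2))) = Mul(Add(318, Rational(1, 243)), 27) = Mul(Rational(77275, 243), 27) = Rational(77275, 9)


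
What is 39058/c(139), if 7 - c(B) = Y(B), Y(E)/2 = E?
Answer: -39058/271 ≈ -144.13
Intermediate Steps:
Y(E) = 2*E
c(B) = 7 - 2*B
39058/c(139) = 39058/(7 - 2*139) = 39058/(7 - 278) = 39058/(-271) = 39058*(-1/271) = -39058/271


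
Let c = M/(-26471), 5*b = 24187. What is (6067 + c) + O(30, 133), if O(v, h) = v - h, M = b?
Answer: 789341033/132355 ≈ 5963.8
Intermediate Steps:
b = 24187/5 (b = (1/5)*24187 = 24187/5 ≈ 4837.4)
M = 24187/5 ≈ 4837.4
c = -24187/132355 (c = (24187/5)/(-26471) = (24187/5)*(-1/26471) = -24187/132355 ≈ -0.18274)
(6067 + c) + O(30, 133) = (6067 - 24187/132355) + (30 - 1*133) = 802973598/132355 + (30 - 133) = 802973598/132355 - 103 = 789341033/132355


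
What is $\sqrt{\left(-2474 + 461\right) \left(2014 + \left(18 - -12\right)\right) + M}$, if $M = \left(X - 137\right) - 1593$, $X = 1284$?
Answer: $i \sqrt{4115018} \approx 2028.6 i$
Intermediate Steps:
$M = -446$ ($M = \left(1284 - 137\right) - 1593 = 1147 - 1593 = -446$)
$\sqrt{\left(-2474 + 461\right) \left(2014 + \left(18 - -12\right)\right) + M} = \sqrt{\left(-2474 + 461\right) \left(2014 + \left(18 - -12\right)\right) - 446} = \sqrt{- 2013 \left(2014 + \left(18 + 12\right)\right) - 446} = \sqrt{- 2013 \left(2014 + 30\right) - 446} = \sqrt{\left(-2013\right) 2044 - 446} = \sqrt{-4114572 - 446} = \sqrt{-4115018} = i \sqrt{4115018}$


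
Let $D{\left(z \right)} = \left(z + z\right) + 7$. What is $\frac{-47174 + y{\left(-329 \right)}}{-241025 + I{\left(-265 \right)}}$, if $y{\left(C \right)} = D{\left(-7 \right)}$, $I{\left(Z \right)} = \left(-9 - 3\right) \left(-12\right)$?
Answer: $\frac{47181}{240881} \approx 0.19587$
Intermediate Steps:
$I{\left(Z \right)} = 144$ ($I{\left(Z \right)} = \left(-12\right) \left(-12\right) = 144$)
$D{\left(z \right)} = 7 + 2 z$ ($D{\left(z \right)} = 2 z + 7 = 7 + 2 z$)
$y{\left(C \right)} = -7$ ($y{\left(C \right)} = 7 + 2 \left(-7\right) = 7 - 14 = -7$)
$\frac{-47174 + y{\left(-329 \right)}}{-241025 + I{\left(-265 \right)}} = \frac{-47174 - 7}{-241025 + 144} = - \frac{47181}{-240881} = \left(-47181\right) \left(- \frac{1}{240881}\right) = \frac{47181}{240881}$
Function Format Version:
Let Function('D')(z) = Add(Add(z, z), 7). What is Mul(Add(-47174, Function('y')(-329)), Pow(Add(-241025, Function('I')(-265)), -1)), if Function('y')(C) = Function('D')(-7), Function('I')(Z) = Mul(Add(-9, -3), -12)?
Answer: Rational(47181, 240881) ≈ 0.19587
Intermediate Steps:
Function('I')(Z) = 144 (Function('I')(Z) = Mul(-12, -12) = 144)
Function('D')(z) = Add(7, Mul(2, z)) (Function('D')(z) = Add(Mul(2, z), 7) = Add(7, Mul(2, z)))
Function('y')(C) = -7 (Function('y')(C) = Add(7, Mul(2, -7)) = Add(7, -14) = -7)
Mul(Add(-47174, Function('y')(-329)), Pow(Add(-241025, Function('I')(-265)), -1)) = Mul(Add(-47174, -7), Pow(Add(-241025, 144), -1)) = Mul(-47181, Pow(-240881, -1)) = Mul(-47181, Rational(-1, 240881)) = Rational(47181, 240881)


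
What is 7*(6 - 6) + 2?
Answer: 2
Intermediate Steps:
7*(6 - 6) + 2 = 7*0 + 2 = 0 + 2 = 2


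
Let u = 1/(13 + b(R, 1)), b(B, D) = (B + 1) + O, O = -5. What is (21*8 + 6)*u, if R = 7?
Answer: 87/8 ≈ 10.875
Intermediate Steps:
b(B, D) = -4 + B (b(B, D) = (B + 1) - 5 = (1 + B) - 5 = -4 + B)
u = 1/16 (u = 1/(13 + (-4 + 7)) = 1/(13 + 3) = 1/16 ≈ 0.062500)
(21*8 + 6)*u = (21*8 + 6)*(1/16) = (168 + 6)*(1/16) = 174*(1/16) = 87/8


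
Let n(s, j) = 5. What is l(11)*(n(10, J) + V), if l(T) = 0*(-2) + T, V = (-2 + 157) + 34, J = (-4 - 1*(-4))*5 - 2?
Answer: 2134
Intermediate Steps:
J = -2 (J = (-4 + 4)*5 - 2 = 0*5 - 2 = 0 - 2 = -2)
V = 189 (V = 155 + 34 = 189)
l(T) = T (l(T) = 0 + T = T)
l(11)*(n(10, J) + V) = 11*(5 + 189) = 11*194 = 2134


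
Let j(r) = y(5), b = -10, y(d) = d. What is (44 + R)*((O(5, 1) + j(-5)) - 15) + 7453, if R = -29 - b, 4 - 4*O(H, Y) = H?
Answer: 28787/4 ≈ 7196.8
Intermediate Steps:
O(H, Y) = 1 - H/4
j(r) = 5
R = -19 (R = -29 - 1*(-10) = -29 + 10 = -19)
(44 + R)*((O(5, 1) + j(-5)) - 15) + 7453 = (44 - 19)*(((1 - 1/4*5) + 5) - 15) + 7453 = 25*(((1 - 5/4) + 5) - 15) + 7453 = 25*((-1/4 + 5) - 15) + 7453 = 25*(19/4 - 15) + 7453 = 25*(-41/4) + 7453 = -1025/4 + 7453 = 28787/4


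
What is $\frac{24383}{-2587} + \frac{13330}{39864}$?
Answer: $- \frac{468759601}{51564084} \approx -9.0908$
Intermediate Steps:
$\frac{24383}{-2587} + \frac{13330}{39864} = 24383 \left(- \frac{1}{2587}\right) + 13330 \cdot \frac{1}{39864} = - \frac{24383}{2587} + \frac{6665}{19932} = - \frac{468759601}{51564084}$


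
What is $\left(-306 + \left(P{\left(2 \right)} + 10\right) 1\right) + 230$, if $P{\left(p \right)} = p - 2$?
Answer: $-66$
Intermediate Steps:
$P{\left(p \right)} = -2 + p$ ($P{\left(p \right)} = p - 2 = -2 + p$)
$\left(-306 + \left(P{\left(2 \right)} + 10\right) 1\right) + 230 = \left(-306 + \left(\left(-2 + 2\right) + 10\right) 1\right) + 230 = \left(-306 + \left(0 + 10\right) 1\right) + 230 = \left(-306 + 10 \cdot 1\right) + 230 = \left(-306 + 10\right) + 230 = -296 + 230 = -66$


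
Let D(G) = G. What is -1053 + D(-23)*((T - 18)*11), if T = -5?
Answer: 4766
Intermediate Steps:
-1053 + D(-23)*((T - 18)*11) = -1053 - 23*(-5 - 18)*11 = -1053 - (-529)*11 = -1053 - 23*(-253) = -1053 + 5819 = 4766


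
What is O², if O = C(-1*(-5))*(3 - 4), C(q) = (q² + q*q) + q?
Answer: 3025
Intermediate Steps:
C(q) = q + 2*q² (C(q) = (q² + q²) + q = 2*q² + q = q + 2*q²)
O = -55 (O = ((-1*(-5))*(1 + 2*(-1*(-5))))*(3 - 4) = (5*(1 + 2*5))*(-1) = (5*(1 + 10))*(-1) = (5*11)*(-1) = 55*(-1) = -55)
O² = (-55)² = 3025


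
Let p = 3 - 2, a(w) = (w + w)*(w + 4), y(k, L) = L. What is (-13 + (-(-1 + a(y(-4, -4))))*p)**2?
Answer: 144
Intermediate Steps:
a(w) = 2*w*(4 + w) (a(w) = (2*w)*(4 + w) = 2*w*(4 + w))
p = 1
(-13 + (-(-1 + a(y(-4, -4))))*p)**2 = (-13 - (-1 + 2*(-4)*(4 - 4))*1)**2 = (-13 - (-1 + 2*(-4)*0)*1)**2 = (-13 - (-1 + 0)*1)**2 = (-13 - 1*(-1)*1)**2 = (-13 + 1*1)**2 = (-13 + 1)**2 = (-12)**2 = 144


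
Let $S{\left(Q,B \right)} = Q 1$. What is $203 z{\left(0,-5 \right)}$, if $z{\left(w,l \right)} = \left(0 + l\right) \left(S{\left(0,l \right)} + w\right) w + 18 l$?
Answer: $-18270$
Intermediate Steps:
$S{\left(Q,B \right)} = Q$
$z{\left(w,l \right)} = 18 l + l w^{2}$ ($z{\left(w,l \right)} = \left(0 + l\right) \left(0 + w\right) w + 18 l = l w w + 18 l = l w^{2} + 18 l = 18 l + l w^{2}$)
$203 z{\left(0,-5 \right)} = 203 \left(- 5 \left(18 + 0^{2}\right)\right) = 203 \left(- 5 \left(18 + 0\right)\right) = 203 \left(\left(-5\right) 18\right) = 203 \left(-90\right) = -18270$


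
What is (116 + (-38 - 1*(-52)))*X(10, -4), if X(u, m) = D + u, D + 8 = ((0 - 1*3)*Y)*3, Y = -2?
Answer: 2600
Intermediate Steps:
D = 10 (D = -8 + ((0 - 1*3)*(-2))*3 = -8 + ((0 - 3)*(-2))*3 = -8 - 3*(-2)*3 = -8 + 6*3 = -8 + 18 = 10)
X(u, m) = 10 + u
(116 + (-38 - 1*(-52)))*X(10, -4) = (116 + (-38 - 1*(-52)))*(10 + 10) = (116 + (-38 + 52))*20 = (116 + 14)*20 = 130*20 = 2600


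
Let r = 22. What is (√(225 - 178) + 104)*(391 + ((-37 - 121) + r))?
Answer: 26520 + 255*√47 ≈ 28268.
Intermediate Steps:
(√(225 - 178) + 104)*(391 + ((-37 - 121) + r)) = (√(225 - 178) + 104)*(391 + ((-37 - 121) + 22)) = (√47 + 104)*(391 + (-158 + 22)) = (104 + √47)*(391 - 136) = (104 + √47)*255 = 26520 + 255*√47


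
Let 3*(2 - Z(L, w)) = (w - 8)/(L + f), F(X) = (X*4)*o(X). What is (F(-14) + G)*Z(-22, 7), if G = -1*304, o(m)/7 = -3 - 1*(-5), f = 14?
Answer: -6392/3 ≈ -2130.7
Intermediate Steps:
o(m) = 14 (o(m) = 7*(-3 - 1*(-5)) = 7*(-3 + 5) = 7*2 = 14)
F(X) = 56*X (F(X) = (X*4)*14 = (4*X)*14 = 56*X)
Z(L, w) = 2 - (-8 + w)/(3*(14 + L)) (Z(L, w) = 2 - (w - 8)/(3*(L + 14)) = 2 - (-8 + w)/(3*(14 + L)))
G = -304
(F(-14) + G)*Z(-22, 7) = (56*(-14) - 304)*((92 - 1*7 + 6*(-22))/(3*(14 - 22))) = (-784 - 304)*((1/3)*(92 - 7 - 132)/(-8)) = -1088*(-1)*(-47)/(3*8) = -1088*47/24 = -6392/3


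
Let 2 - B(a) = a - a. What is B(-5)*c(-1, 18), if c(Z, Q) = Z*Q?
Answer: -36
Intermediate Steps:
B(a) = 2 (B(a) = 2 - (a - a) = 2 - 1*0 = 2 + 0 = 2)
c(Z, Q) = Q*Z
B(-5)*c(-1, 18) = 2*(18*(-1)) = 2*(-18) = -36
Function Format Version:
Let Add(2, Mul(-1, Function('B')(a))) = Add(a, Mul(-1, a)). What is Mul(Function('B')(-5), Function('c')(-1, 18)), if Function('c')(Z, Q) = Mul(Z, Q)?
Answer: -36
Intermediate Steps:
Function('B')(a) = 2 (Function('B')(a) = Add(2, Mul(-1, Add(a, Mul(-1, a)))) = Add(2, Mul(-1, 0)) = Add(2, 0) = 2)
Function('c')(Z, Q) = Mul(Q, Z)
Mul(Function('B')(-5), Function('c')(-1, 18)) = Mul(2, Mul(18, -1)) = Mul(2, -18) = -36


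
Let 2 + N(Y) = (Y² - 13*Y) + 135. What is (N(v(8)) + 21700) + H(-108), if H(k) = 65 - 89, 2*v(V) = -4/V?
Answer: 348997/16 ≈ 21812.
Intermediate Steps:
v(V) = -2/V (v(V) = (-4/V)/2 = -2/V)
N(Y) = 133 + Y² - 13*Y (N(Y) = -2 + ((Y² - 13*Y) + 135) = -2 + (135 + Y² - 13*Y) = 133 + Y² - 13*Y)
H(k) = -24
(N(v(8)) + 21700) + H(-108) = ((133 + (-2/8)² - (-26)/8) + 21700) - 24 = ((133 + (-2*⅛)² - (-26)/8) + 21700) - 24 = ((133 + (-¼)² - 13*(-¼)) + 21700) - 24 = ((133 + 1/16 + 13/4) + 21700) - 24 = (2181/16 + 21700) - 24 = 349381/16 - 24 = 348997/16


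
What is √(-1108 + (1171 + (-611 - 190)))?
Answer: 3*I*√82 ≈ 27.166*I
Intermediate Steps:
√(-1108 + (1171 + (-611 - 190))) = √(-1108 + (1171 - 801)) = √(-1108 + 370) = √(-738) = 3*I*√82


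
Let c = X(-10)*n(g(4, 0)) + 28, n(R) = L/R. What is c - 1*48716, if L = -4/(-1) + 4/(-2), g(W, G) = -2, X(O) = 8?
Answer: -48696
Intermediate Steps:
L = 2 (L = -4*(-1) + 4*(-1/2) = 4 - 2 = 2)
n(R) = 2/R
c = 20 (c = 8*(2/(-2)) + 28 = 8*(2*(-1/2)) + 28 = 8*(-1) + 28 = -8 + 28 = 20)
c - 1*48716 = 20 - 1*48716 = 20 - 48716 = -48696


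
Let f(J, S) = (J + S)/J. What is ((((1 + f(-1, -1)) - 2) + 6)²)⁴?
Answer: 5764801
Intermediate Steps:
f(J, S) = (J + S)/J
((((1 + f(-1, -1)) - 2) + 6)²)⁴ = ((((1 + (-1 - 1)/(-1)) - 2) + 6)²)⁴ = ((((1 - 1*(-2)) - 2) + 6)²)⁴ = ((((1 + 2) - 2) + 6)²)⁴ = (((3 - 2) + 6)²)⁴ = ((1 + 6)²)⁴ = (7²)⁴ = 49⁴ = 5764801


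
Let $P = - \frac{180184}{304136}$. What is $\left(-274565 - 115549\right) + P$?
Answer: $- \frac{14830986461}{38017} \approx -3.9011 \cdot 10^{5}$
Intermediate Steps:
$P = - \frac{22523}{38017}$ ($P = - \frac{180184}{304136} = \left(-1\right) \frac{22523}{38017} = - \frac{22523}{38017} \approx -0.59245$)
$\left(-274565 - 115549\right) + P = \left(-274565 - 115549\right) - \frac{22523}{38017} = -390114 - \frac{22523}{38017} = - \frac{14830986461}{38017}$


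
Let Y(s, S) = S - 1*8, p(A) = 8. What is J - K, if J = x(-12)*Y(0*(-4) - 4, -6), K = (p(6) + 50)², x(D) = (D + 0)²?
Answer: -5380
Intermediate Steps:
Y(s, S) = -8 + S (Y(s, S) = S - 8 = -8 + S)
x(D) = D²
K = 3364 (K = (8 + 50)² = 58² = 3364)
J = -2016 (J = (-12)²*(-8 - 6) = 144*(-14) = -2016)
J - K = -2016 - 1*3364 = -2016 - 3364 = -5380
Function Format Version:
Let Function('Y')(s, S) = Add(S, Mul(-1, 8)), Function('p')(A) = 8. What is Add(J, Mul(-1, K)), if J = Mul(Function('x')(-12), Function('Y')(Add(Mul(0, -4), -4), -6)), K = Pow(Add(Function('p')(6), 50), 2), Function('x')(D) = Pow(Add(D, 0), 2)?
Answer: -5380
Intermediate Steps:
Function('Y')(s, S) = Add(-8, S) (Function('Y')(s, S) = Add(S, -8) = Add(-8, S))
Function('x')(D) = Pow(D, 2)
K = 3364 (K = Pow(Add(8, 50), 2) = Pow(58, 2) = 3364)
J = -2016 (J = Mul(Pow(-12, 2), Add(-8, -6)) = Mul(144, -14) = -2016)
Add(J, Mul(-1, K)) = Add(-2016, Mul(-1, 3364)) = Add(-2016, -3364) = -5380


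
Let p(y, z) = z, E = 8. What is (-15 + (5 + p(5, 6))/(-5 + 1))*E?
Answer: -142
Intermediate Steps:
(-15 + (5 + p(5, 6))/(-5 + 1))*E = (-15 + (5 + 6)/(-5 + 1))*8 = (-15 + 11/(-4))*8 = (-15 + 11*(-¼))*8 = (-15 - 11/4)*8 = -71/4*8 = -142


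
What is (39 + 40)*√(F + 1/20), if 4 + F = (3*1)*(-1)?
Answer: 79*I*√695/10 ≈ 208.27*I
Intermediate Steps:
F = -7 (F = -4 + (3*1)*(-1) = -4 + 3*(-1) = -4 - 3 = -7)
(39 + 40)*√(F + 1/20) = (39 + 40)*√(-7 + 1/20) = 79*√(-7 + 1/20) = 79*√(-139/20) = 79*(I*√695/10) = 79*I*√695/10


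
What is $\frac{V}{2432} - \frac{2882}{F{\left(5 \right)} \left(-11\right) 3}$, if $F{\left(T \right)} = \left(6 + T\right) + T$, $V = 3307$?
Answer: $\frac{49745}{7296} \approx 6.8181$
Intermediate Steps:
$F{\left(T \right)} = 6 + 2 T$
$\frac{V}{2432} - \frac{2882}{F{\left(5 \right)} \left(-11\right) 3} = \frac{3307}{2432} - \frac{2882}{\left(6 + 2 \cdot 5\right) \left(-11\right) 3} = 3307 \cdot \frac{1}{2432} - \frac{2882}{\left(6 + 10\right) \left(-11\right) 3} = \frac{3307}{2432} - \frac{2882}{16 \left(-11\right) 3} = \frac{3307}{2432} - \frac{2882}{\left(-176\right) 3} = \frac{3307}{2432} - \frac{2882}{-528} = \frac{3307}{2432} - - \frac{131}{24} = \frac{3307}{2432} + \frac{131}{24} = \frac{49745}{7296}$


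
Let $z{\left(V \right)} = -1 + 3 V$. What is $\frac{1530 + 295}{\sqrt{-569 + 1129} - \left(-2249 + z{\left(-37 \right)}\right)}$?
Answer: $\frac{4308825}{5573761} - \frac{7300 \sqrt{35}}{5573761} \approx 0.76531$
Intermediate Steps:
$\frac{1530 + 295}{\sqrt{-569 + 1129} - \left(-2249 + z{\left(-37 \right)}\right)} = \frac{1530 + 295}{\sqrt{-569 + 1129} + \left(2249 - \left(-1 + 3 \left(-37\right)\right)\right)} = \frac{1825}{\sqrt{560} + \left(2249 - \left(-1 - 111\right)\right)} = \frac{1825}{4 \sqrt{35} + \left(2249 - -112\right)} = \frac{1825}{4 \sqrt{35} + \left(2249 + 112\right)} = \frac{1825}{4 \sqrt{35} + 2361} = \frac{1825}{2361 + 4 \sqrt{35}}$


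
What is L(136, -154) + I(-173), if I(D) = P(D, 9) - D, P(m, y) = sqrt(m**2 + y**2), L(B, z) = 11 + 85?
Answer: 269 + sqrt(30010) ≈ 442.23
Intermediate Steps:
L(B, z) = 96
I(D) = sqrt(81 + D**2) - D (I(D) = sqrt(D**2 + 9**2) - D = sqrt(D**2 + 81) - D = sqrt(81 + D**2) - D)
L(136, -154) + I(-173) = 96 + (sqrt(81 + (-173)**2) - 1*(-173)) = 96 + (sqrt(81 + 29929) + 173) = 96 + (sqrt(30010) + 173) = 96 + (173 + sqrt(30010)) = 269 + sqrt(30010)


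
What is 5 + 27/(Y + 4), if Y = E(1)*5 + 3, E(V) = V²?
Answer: 29/4 ≈ 7.2500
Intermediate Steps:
Y = 8 (Y = 1²*5 + 3 = 1*5 + 3 = 5 + 3 = 8)
5 + 27/(Y + 4) = 5 + 27/(8 + 4) = 5 + 27/12 = 5 + (1/12)*27 = 5 + 9/4 = 29/4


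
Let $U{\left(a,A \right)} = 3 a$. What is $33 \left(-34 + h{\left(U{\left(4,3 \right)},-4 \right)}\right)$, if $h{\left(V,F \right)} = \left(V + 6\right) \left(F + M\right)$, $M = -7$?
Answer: $-7656$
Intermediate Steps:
$h{\left(V,F \right)} = \left(-7 + F\right) \left(6 + V\right)$ ($h{\left(V,F \right)} = \left(V + 6\right) \left(F - 7\right) = \left(6 + V\right) \left(-7 + F\right) = \left(-7 + F\right) \left(6 + V\right)$)
$33 \left(-34 + h{\left(U{\left(4,3 \right)},-4 \right)}\right) = 33 \left(-34 - \left(66 + 11 \cdot 3 \cdot 4\right)\right) = 33 \left(-34 - 198\right) = 33 \left(-232\right) = -7656$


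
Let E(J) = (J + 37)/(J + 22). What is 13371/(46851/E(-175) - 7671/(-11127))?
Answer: 99186078/385321997 ≈ 0.25741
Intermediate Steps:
E(J) = (37 + J)/(22 + J)
13371/(46851/E(-175) - 7671/(-11127)) = 13371/(46851/(((37 - 175)/(22 - 175))) - 7671/(-11127)) = 13371/(46851/((-138/(-153))) - 7671*(-1/11127)) = 13371/(46851/((-1/153*(-138))) + 2557/3709) = 13371/(46851/(46/51) + 2557/3709) = 13371/(46851*(51/46) + 2557/3709) = 13371/(103887/2 + 2557/3709) = 13371/(385321997/7418) = 13371*(7418/385321997) = 99186078/385321997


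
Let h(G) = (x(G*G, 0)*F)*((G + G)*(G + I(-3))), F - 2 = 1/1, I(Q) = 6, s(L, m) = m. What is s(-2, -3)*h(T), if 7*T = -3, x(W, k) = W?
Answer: 18954/2401 ≈ 7.8942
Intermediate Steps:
T = -3/7 (T = (⅐)*(-3) = -3/7 ≈ -0.42857)
F = 3 (F = 2 + 1/1 = 2 + 1 = 3)
h(G) = 6*G³*(6 + G) (h(G) = ((G*G)*3)*((G + G)*(G + 6)) = (G²*3)*((2*G)*(6 + G)) = (3*G²)*(2*G*(6 + G)) = 6*G³*(6 + G))
s(-2, -3)*h(T) = -18*(-3/7)³*(6 - 3/7) = -18*(-27)*39/(343*7) = -3*(-6318/2401) = 18954/2401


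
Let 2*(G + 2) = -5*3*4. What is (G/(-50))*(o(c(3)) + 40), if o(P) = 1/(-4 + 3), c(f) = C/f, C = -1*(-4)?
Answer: 624/25 ≈ 24.960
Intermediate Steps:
G = -32 (G = -2 + (-5*3*4)/2 = -2 + (-15*4)/2 = -2 + (1/2)*(-60) = -2 - 30 = -32)
C = 4
c(f) = 4/f
o(P) = -1 (o(P) = 1/(-1) = -1)
(G/(-50))*(o(c(3)) + 40) = (-32/(-50))*(-1 + 40) = -32*(-1/50)*39 = (16/25)*39 = 624/25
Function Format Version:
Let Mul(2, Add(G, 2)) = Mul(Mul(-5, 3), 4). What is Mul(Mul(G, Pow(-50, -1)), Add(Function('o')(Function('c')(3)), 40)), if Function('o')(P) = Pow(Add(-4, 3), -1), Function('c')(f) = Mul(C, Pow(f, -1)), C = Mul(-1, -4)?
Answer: Rational(624, 25) ≈ 24.960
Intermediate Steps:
G = -32 (G = Add(-2, Mul(Rational(1, 2), Mul(Mul(-5, 3), 4))) = Add(-2, Mul(Rational(1, 2), Mul(-15, 4))) = Add(-2, Mul(Rational(1, 2), -60)) = Add(-2, -30) = -32)
C = 4
Function('c')(f) = Mul(4, Pow(f, -1))
Function('o')(P) = -1 (Function('o')(P) = Pow(-1, -1) = -1)
Mul(Mul(G, Pow(-50, -1)), Add(Function('o')(Function('c')(3)), 40)) = Mul(Mul(-32, Pow(-50, -1)), Add(-1, 40)) = Mul(Mul(-32, Rational(-1, 50)), 39) = Mul(Rational(16, 25), 39) = Rational(624, 25)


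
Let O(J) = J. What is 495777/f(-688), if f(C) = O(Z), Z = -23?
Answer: -495777/23 ≈ -21556.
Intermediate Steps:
f(C) = -23
495777/f(-688) = 495777/(-23) = 495777*(-1/23) = -495777/23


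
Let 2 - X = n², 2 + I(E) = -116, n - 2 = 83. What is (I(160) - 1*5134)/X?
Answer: 5252/7223 ≈ 0.72712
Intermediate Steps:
n = 85 (n = 2 + 83 = 85)
I(E) = -118 (I(E) = -2 - 116 = -118)
X = -7223 (X = 2 - 1*85² = 2 - 1*7225 = 2 - 7225 = -7223)
(I(160) - 1*5134)/X = (-118 - 1*5134)/(-7223) = (-118 - 5134)*(-1/7223) = -5252*(-1/7223) = 5252/7223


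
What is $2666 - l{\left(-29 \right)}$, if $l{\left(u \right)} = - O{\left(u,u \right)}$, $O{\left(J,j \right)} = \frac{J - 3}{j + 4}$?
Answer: $\frac{66682}{25} \approx 2667.3$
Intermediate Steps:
$O{\left(J,j \right)} = \frac{-3 + J}{4 + j}$
$l{\left(u \right)} = - \frac{-3 + u}{4 + u}$
$2666 - l{\left(-29 \right)} = 2666 - \frac{3 - -29}{4 - 29} = 2666 - \frac{3 + 29}{-25} = 2666 - \left(- \frac{1}{25}\right) 32 = 2666 - - \frac{32}{25} = 2666 + \frac{32}{25} = \frac{66682}{25}$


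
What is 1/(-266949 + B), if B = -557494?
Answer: -1/824443 ≈ -1.2129e-6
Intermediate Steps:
1/(-266949 + B) = 1/(-266949 - 557494) = 1/(-824443) = -1/824443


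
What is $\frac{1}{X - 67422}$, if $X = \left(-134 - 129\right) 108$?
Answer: $- \frac{1}{95826} \approx -1.0436 \cdot 10^{-5}$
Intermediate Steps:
$X = -28404$ ($X = \left(-263\right) 108 = -28404$)
$\frac{1}{X - 67422} = \frac{1}{-28404 - 67422} = \frac{1}{-95826} = - \frac{1}{95826}$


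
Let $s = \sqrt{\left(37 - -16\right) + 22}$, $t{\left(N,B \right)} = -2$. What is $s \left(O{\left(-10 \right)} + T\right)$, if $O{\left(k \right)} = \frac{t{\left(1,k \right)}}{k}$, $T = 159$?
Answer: $796 \sqrt{3} \approx 1378.7$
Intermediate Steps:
$s = 5 \sqrt{3}$ ($s = \sqrt{\left(37 + 16\right) + 22} = \sqrt{53 + 22} = \sqrt{75} = 5 \sqrt{3} \approx 8.6602$)
$O{\left(k \right)} = - \frac{2}{k}$
$s \left(O{\left(-10 \right)} + T\right) = 5 \sqrt{3} \left(- \frac{2}{-10} + 159\right) = 5 \sqrt{3} \left(\left(-2\right) \left(- \frac{1}{10}\right) + 159\right) = 5 \sqrt{3} \left(\frac{1}{5} + 159\right) = 5 \sqrt{3} \cdot \frac{796}{5} = 796 \sqrt{3}$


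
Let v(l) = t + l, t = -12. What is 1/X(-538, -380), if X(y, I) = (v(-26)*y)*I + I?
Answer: -1/7769100 ≈ -1.2872e-7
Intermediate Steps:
v(l) = -12 + l
X(y, I) = I - 38*I*y (X(y, I) = ((-12 - 26)*y)*I + I = (-38*y)*I + I = -38*I*y + I = I - 38*I*y)
1/X(-538, -380) = 1/(-380*(1 - 38*(-538))) = 1/(-380*(1 + 20444)) = 1/(-380*20445) = 1/(-7769100) = -1/7769100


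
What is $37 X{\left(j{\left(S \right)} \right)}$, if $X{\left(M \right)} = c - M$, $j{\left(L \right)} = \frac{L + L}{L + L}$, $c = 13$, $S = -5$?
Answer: $444$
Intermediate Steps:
$j{\left(L \right)} = 1$ ($j{\left(L \right)} = \frac{2 L}{2 L} = 2 L \frac{1}{2 L} = 1$)
$X{\left(M \right)} = 13 - M$
$37 X{\left(j{\left(S \right)} \right)} = 37 \left(13 - 1\right) = 37 \cdot 12 = 444$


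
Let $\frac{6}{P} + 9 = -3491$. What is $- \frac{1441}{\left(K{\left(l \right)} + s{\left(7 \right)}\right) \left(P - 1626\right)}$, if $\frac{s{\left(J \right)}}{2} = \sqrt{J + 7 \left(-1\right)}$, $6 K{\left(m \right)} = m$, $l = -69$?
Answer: $- \frac{5043500}{65446569} \approx -0.077063$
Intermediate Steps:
$K{\left(m \right)} = \frac{m}{6}$
$s{\left(J \right)} = 2 \sqrt{-7 + J}$ ($s{\left(J \right)} = 2 \sqrt{J + 7 \left(-1\right)} = 2 \sqrt{J - 7} = 2 \sqrt{-7 + J}$)
$P = - \frac{3}{1750}$ ($P = \frac{6}{-9 - 3491} = \frac{6}{-3500} = 6 \left(- \frac{1}{3500}\right) = - \frac{3}{1750} \approx -0.0017143$)
$- \frac{1441}{\left(K{\left(l \right)} + s{\left(7 \right)}\right) \left(P - 1626\right)} = - \frac{1441}{\left(\frac{1}{6} \left(-69\right) + 2 \sqrt{-7 + 7}\right) \left(- \frac{3}{1750} - 1626\right)} = - \frac{1441}{\left(- \frac{23}{2} + 2 \sqrt{0}\right) \left(- \frac{2845503}{1750}\right)} = - \frac{1441}{\left(- \frac{23}{2} + 2 \cdot 0\right) \left(- \frac{2845503}{1750}\right)} = - \frac{1441}{\left(- \frac{23}{2} + 0\right) \left(- \frac{2845503}{1750}\right)} = - \frac{1441}{\left(- \frac{23}{2}\right) \left(- \frac{2845503}{1750}\right)} = - \frac{1441}{\frac{65446569}{3500}} = \left(-1441\right) \frac{3500}{65446569} = - \frac{5043500}{65446569}$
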